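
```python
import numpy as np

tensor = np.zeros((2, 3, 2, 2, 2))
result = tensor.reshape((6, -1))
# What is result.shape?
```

(6, 8)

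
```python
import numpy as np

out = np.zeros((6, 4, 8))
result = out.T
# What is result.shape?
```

(8, 4, 6)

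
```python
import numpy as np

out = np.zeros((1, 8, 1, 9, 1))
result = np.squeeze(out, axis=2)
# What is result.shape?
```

(1, 8, 9, 1)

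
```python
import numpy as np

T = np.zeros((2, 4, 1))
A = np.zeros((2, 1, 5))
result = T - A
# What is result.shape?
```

(2, 4, 5)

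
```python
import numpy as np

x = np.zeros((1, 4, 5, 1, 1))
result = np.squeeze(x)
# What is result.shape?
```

(4, 5)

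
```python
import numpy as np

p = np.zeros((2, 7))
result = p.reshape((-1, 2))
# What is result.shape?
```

(7, 2)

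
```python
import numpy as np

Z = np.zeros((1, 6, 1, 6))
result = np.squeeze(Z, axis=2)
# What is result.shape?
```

(1, 6, 6)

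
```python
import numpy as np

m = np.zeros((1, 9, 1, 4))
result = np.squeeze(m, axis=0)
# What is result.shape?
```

(9, 1, 4)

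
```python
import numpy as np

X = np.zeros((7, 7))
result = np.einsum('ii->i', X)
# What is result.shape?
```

(7,)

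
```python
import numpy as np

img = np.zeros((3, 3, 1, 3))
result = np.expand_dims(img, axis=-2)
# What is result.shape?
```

(3, 3, 1, 1, 3)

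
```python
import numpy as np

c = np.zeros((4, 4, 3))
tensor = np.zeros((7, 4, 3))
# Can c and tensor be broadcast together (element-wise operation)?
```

No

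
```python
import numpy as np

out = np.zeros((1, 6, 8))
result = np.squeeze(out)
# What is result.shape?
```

(6, 8)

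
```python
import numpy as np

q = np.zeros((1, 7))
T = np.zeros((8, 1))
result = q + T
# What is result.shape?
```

(8, 7)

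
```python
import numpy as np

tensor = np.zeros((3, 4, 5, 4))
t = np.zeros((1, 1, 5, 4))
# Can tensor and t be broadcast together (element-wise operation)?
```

Yes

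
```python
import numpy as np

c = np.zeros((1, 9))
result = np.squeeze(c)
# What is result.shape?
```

(9,)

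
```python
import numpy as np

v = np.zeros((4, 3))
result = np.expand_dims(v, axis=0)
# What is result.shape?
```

(1, 4, 3)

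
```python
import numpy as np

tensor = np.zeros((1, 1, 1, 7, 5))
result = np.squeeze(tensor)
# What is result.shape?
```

(7, 5)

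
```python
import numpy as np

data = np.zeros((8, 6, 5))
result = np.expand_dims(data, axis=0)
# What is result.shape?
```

(1, 8, 6, 5)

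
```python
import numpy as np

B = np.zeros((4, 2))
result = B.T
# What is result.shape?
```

(2, 4)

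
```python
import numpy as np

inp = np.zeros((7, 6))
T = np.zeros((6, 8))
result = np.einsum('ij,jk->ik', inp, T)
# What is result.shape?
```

(7, 8)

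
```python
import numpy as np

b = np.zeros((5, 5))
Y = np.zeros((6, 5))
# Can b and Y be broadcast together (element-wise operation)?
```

No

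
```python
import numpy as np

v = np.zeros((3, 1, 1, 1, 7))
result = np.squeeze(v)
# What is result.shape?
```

(3, 7)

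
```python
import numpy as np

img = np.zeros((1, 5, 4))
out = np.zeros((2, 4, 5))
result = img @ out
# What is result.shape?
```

(2, 5, 5)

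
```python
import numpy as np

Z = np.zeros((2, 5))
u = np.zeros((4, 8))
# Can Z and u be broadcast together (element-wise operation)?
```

No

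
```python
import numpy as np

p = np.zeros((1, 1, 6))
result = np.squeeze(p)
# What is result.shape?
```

(6,)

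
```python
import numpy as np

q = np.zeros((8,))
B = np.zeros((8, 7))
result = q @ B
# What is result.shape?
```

(7,)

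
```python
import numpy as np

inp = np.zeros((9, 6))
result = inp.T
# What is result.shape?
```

(6, 9)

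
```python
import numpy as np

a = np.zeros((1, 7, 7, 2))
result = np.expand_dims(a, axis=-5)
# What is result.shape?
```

(1, 1, 7, 7, 2)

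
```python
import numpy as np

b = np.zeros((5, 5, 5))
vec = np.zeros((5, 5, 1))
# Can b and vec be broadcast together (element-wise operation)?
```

Yes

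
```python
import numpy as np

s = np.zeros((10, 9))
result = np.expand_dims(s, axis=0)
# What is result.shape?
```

(1, 10, 9)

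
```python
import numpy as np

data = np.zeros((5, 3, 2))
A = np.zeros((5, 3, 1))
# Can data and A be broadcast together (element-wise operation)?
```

Yes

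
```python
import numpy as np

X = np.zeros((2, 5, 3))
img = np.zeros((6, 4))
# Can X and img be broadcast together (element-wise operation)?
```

No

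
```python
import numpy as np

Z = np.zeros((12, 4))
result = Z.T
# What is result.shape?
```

(4, 12)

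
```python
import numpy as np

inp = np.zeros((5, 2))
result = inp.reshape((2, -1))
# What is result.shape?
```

(2, 5)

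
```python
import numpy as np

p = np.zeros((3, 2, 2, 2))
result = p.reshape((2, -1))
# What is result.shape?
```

(2, 12)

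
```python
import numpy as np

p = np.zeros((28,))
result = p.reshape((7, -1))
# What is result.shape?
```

(7, 4)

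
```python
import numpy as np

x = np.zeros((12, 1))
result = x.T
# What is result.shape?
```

(1, 12)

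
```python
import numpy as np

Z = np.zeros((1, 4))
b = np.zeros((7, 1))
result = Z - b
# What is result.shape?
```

(7, 4)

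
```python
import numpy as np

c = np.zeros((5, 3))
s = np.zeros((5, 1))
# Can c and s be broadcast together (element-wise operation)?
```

Yes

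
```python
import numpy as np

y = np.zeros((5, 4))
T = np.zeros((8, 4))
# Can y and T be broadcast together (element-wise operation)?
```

No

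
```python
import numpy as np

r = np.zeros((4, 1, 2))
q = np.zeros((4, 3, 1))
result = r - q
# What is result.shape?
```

(4, 3, 2)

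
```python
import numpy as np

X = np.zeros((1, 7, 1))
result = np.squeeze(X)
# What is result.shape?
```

(7,)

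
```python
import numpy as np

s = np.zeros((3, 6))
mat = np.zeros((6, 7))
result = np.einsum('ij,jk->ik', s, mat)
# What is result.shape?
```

(3, 7)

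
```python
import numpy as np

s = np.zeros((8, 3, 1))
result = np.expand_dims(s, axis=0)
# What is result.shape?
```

(1, 8, 3, 1)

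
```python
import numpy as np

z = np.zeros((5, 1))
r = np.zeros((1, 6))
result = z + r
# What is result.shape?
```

(5, 6)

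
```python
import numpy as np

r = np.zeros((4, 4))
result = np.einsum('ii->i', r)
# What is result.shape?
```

(4,)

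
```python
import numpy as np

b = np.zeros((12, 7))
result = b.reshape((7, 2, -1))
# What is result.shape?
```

(7, 2, 6)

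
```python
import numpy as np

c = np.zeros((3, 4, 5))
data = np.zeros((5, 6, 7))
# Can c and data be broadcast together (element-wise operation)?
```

No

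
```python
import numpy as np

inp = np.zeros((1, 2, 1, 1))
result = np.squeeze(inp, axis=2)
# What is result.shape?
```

(1, 2, 1)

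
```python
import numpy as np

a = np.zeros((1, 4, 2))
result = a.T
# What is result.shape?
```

(2, 4, 1)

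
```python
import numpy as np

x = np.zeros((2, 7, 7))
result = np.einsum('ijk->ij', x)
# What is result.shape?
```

(2, 7)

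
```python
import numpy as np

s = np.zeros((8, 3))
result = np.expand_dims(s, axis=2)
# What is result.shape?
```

(8, 3, 1)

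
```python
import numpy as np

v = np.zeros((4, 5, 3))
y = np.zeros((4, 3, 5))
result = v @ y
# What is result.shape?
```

(4, 5, 5)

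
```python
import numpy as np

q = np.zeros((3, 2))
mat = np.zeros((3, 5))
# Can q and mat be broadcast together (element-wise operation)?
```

No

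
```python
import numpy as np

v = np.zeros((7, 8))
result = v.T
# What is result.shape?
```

(8, 7)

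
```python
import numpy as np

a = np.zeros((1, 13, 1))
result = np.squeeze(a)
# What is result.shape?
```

(13,)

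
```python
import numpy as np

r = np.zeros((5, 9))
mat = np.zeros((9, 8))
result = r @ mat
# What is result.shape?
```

(5, 8)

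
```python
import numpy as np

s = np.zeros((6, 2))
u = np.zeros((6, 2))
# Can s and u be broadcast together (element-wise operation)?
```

Yes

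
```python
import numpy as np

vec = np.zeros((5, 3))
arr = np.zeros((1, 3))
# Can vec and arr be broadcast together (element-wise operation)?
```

Yes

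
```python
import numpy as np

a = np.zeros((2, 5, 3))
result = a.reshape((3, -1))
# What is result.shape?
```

(3, 10)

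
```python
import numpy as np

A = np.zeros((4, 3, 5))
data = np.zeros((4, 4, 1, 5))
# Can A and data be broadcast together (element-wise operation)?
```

Yes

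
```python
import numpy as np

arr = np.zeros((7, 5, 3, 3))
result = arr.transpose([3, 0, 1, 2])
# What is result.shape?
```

(3, 7, 5, 3)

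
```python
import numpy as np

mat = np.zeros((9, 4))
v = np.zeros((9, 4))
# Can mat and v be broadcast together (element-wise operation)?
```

Yes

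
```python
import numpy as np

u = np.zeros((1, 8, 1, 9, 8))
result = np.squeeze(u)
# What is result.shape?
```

(8, 9, 8)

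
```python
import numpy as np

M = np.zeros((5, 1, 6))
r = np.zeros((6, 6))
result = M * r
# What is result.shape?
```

(5, 6, 6)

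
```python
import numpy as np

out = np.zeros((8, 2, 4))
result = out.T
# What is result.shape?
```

(4, 2, 8)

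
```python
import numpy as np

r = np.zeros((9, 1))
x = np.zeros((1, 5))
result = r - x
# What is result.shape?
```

(9, 5)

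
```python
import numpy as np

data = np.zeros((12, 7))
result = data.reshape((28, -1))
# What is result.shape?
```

(28, 3)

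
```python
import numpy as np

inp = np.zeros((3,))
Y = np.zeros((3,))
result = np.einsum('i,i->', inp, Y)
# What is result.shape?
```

()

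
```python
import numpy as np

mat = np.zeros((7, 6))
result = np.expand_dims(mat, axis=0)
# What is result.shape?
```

(1, 7, 6)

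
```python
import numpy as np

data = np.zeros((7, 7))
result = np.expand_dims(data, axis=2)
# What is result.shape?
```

(7, 7, 1)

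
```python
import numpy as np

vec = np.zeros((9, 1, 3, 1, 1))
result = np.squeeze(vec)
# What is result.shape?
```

(9, 3)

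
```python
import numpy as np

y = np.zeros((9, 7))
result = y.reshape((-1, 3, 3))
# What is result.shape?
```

(7, 3, 3)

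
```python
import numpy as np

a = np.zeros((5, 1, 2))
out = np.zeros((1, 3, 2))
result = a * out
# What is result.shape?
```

(5, 3, 2)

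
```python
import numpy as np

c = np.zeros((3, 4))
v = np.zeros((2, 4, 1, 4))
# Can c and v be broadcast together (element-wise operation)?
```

Yes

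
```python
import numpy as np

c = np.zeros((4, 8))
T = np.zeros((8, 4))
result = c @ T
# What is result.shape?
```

(4, 4)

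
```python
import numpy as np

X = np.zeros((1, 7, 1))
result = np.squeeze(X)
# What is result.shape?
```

(7,)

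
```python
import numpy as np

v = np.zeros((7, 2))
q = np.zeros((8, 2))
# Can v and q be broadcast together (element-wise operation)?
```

No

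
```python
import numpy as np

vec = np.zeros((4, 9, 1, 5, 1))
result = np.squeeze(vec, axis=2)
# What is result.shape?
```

(4, 9, 5, 1)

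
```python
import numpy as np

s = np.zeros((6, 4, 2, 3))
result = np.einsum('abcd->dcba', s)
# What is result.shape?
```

(3, 2, 4, 6)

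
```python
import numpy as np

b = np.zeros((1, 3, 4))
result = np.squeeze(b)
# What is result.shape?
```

(3, 4)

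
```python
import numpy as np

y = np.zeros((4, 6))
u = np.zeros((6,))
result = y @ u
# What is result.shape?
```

(4,)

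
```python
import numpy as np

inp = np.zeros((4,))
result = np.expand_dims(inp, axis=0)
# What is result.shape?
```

(1, 4)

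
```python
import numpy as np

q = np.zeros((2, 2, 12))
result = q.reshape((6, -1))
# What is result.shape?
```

(6, 8)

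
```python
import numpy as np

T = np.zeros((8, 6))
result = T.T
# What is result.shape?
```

(6, 8)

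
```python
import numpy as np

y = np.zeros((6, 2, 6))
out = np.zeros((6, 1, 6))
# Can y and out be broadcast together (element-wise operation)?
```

Yes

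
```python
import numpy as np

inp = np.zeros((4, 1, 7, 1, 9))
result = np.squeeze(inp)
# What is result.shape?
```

(4, 7, 9)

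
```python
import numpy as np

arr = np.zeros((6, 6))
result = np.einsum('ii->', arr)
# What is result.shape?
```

()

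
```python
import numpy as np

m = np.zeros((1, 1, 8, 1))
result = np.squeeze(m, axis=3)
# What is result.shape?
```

(1, 1, 8)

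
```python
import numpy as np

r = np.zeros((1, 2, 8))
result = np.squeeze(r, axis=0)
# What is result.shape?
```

(2, 8)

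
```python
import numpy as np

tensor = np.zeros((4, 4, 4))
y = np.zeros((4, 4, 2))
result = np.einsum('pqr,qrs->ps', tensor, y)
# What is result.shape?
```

(4, 2)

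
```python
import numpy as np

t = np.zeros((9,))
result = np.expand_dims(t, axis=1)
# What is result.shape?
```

(9, 1)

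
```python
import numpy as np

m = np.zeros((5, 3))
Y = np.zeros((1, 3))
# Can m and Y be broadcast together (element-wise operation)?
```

Yes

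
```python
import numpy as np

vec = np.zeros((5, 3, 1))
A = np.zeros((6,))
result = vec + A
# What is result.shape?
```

(5, 3, 6)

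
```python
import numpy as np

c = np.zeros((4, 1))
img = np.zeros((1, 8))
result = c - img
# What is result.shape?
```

(4, 8)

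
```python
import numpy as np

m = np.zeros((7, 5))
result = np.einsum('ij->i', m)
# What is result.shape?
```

(7,)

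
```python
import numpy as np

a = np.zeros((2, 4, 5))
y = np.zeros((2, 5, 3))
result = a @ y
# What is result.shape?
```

(2, 4, 3)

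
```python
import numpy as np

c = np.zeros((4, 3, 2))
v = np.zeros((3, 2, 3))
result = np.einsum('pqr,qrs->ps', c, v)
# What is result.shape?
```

(4, 3)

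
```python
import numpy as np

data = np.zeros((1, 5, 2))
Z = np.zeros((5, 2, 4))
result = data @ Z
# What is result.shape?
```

(5, 5, 4)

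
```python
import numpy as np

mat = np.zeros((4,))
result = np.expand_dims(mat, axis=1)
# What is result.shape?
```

(4, 1)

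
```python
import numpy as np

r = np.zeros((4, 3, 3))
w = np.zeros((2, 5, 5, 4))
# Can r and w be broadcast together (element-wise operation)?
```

No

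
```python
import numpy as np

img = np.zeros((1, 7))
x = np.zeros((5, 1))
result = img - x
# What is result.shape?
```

(5, 7)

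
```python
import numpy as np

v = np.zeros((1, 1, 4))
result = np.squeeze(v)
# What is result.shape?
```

(4,)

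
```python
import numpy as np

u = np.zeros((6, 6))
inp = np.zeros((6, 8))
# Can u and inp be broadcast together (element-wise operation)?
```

No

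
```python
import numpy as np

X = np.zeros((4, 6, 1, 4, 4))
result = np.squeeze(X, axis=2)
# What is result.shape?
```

(4, 6, 4, 4)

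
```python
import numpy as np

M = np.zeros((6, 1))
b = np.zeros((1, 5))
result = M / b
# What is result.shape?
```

(6, 5)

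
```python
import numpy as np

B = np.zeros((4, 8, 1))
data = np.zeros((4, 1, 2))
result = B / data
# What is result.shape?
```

(4, 8, 2)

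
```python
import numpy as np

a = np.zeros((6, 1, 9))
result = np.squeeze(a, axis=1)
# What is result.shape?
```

(6, 9)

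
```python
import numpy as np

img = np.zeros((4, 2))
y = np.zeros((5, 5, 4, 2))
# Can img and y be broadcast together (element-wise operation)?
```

Yes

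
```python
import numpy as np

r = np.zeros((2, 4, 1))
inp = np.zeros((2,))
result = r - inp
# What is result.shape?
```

(2, 4, 2)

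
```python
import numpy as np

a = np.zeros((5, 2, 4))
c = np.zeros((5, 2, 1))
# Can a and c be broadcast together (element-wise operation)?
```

Yes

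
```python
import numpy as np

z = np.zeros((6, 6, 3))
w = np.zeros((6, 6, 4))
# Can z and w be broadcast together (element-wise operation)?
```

No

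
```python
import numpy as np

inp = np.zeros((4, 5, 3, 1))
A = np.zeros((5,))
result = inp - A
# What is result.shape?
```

(4, 5, 3, 5)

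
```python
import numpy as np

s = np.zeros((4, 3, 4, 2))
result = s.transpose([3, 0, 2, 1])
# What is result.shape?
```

(2, 4, 4, 3)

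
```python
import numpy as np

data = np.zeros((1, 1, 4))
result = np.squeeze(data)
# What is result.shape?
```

(4,)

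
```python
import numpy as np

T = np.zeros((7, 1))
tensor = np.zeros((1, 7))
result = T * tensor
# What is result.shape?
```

(7, 7)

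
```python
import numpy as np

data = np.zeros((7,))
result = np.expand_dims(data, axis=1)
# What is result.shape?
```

(7, 1)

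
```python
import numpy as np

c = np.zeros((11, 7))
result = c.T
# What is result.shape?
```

(7, 11)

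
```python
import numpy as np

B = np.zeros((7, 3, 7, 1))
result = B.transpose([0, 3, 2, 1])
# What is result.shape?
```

(7, 1, 7, 3)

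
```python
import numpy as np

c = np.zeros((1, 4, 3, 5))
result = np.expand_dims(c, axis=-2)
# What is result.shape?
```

(1, 4, 3, 1, 5)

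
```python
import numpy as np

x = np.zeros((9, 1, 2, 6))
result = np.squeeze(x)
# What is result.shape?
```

(9, 2, 6)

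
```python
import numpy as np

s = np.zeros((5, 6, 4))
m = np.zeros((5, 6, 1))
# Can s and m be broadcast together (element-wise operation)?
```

Yes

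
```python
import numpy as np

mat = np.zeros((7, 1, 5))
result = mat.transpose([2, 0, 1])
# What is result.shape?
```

(5, 7, 1)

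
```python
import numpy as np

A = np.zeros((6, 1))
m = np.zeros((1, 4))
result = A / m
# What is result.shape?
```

(6, 4)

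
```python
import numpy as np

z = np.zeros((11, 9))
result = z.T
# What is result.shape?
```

(9, 11)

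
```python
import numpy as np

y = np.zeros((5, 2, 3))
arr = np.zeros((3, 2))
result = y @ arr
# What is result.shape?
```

(5, 2, 2)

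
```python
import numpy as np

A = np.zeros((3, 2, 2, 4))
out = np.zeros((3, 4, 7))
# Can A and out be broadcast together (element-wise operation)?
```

No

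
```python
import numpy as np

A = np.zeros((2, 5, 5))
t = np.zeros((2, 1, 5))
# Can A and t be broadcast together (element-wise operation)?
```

Yes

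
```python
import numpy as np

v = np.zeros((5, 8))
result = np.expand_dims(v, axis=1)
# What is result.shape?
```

(5, 1, 8)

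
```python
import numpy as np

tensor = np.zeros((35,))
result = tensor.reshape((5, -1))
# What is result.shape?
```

(5, 7)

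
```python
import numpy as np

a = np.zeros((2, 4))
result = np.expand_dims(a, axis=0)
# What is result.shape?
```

(1, 2, 4)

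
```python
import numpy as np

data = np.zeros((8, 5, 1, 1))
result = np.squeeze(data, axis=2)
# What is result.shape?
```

(8, 5, 1)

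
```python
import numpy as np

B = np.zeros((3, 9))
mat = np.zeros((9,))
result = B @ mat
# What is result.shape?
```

(3,)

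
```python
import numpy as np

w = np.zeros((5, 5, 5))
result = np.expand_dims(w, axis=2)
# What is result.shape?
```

(5, 5, 1, 5)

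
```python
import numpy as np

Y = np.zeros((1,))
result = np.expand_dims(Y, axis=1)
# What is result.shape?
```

(1, 1)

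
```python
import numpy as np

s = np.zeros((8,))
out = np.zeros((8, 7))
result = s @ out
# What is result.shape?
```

(7,)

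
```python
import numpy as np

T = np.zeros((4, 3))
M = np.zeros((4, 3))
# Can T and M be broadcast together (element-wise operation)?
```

Yes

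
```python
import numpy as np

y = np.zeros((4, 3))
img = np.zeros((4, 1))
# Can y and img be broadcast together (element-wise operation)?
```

Yes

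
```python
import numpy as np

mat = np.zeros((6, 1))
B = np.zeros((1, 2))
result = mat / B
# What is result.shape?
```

(6, 2)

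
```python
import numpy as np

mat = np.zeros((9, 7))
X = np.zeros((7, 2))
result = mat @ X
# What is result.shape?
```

(9, 2)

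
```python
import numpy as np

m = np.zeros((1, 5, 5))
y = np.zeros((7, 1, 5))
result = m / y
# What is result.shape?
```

(7, 5, 5)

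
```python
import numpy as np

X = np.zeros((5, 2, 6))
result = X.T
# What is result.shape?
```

(6, 2, 5)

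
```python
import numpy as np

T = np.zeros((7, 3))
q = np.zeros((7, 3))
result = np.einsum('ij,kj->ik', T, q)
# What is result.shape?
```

(7, 7)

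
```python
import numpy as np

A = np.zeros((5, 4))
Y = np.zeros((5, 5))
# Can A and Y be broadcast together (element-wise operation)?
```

No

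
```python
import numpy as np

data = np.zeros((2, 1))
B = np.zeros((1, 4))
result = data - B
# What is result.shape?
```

(2, 4)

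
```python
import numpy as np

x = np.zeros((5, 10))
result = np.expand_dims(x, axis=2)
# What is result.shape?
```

(5, 10, 1)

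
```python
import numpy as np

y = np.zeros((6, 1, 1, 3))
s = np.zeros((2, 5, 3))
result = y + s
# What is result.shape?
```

(6, 2, 5, 3)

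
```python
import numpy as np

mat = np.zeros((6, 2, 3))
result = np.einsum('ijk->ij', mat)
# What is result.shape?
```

(6, 2)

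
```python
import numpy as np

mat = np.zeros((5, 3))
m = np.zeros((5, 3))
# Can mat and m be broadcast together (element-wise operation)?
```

Yes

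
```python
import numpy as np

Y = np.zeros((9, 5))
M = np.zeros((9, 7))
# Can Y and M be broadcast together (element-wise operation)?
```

No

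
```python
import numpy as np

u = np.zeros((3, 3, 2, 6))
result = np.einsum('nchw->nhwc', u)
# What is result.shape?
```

(3, 2, 6, 3)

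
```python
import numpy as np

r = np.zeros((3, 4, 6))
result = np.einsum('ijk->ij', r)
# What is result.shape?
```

(3, 4)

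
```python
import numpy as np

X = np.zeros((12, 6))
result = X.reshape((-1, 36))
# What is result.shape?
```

(2, 36)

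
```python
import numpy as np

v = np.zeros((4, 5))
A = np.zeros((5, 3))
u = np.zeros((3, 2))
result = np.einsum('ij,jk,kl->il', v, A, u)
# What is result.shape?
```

(4, 2)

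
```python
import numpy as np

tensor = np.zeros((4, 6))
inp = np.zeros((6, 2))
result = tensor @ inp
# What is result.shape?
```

(4, 2)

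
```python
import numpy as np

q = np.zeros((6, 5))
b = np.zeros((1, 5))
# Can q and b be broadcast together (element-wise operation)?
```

Yes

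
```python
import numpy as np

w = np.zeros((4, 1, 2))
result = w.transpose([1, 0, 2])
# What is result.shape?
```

(1, 4, 2)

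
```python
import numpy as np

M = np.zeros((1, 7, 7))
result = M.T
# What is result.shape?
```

(7, 7, 1)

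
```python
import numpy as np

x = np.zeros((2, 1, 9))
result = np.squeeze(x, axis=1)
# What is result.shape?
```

(2, 9)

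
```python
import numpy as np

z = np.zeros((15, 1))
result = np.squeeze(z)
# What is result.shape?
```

(15,)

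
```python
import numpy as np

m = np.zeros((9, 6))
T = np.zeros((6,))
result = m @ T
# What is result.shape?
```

(9,)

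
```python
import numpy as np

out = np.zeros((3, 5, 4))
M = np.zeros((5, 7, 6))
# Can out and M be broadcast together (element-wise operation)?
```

No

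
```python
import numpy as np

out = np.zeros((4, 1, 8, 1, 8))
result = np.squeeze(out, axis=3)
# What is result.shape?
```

(4, 1, 8, 8)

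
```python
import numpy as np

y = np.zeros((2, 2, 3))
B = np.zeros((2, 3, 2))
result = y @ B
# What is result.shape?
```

(2, 2, 2)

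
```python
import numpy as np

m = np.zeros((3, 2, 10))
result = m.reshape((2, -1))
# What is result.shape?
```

(2, 30)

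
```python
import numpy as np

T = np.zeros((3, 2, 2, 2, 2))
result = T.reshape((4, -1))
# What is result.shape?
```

(4, 12)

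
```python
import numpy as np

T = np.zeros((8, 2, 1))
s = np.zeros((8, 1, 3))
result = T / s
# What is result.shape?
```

(8, 2, 3)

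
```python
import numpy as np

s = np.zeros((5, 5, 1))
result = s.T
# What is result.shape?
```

(1, 5, 5)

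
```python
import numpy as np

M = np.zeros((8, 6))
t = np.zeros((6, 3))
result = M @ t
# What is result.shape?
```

(8, 3)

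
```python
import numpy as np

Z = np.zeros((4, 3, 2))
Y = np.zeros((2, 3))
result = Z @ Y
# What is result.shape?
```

(4, 3, 3)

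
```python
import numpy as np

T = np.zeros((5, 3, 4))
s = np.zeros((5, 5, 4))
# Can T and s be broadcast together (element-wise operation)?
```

No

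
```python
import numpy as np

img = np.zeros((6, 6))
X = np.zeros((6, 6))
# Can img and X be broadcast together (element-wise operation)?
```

Yes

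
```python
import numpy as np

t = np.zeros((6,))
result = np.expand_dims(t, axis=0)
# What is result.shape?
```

(1, 6)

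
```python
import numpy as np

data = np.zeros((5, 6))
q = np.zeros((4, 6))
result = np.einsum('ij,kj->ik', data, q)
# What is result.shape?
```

(5, 4)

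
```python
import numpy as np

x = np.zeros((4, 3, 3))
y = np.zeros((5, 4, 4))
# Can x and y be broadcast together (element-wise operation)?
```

No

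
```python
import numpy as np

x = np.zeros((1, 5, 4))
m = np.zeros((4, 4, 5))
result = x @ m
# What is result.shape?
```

(4, 5, 5)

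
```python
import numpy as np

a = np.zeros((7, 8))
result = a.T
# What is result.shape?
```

(8, 7)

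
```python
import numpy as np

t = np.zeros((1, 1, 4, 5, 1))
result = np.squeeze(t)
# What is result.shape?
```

(4, 5)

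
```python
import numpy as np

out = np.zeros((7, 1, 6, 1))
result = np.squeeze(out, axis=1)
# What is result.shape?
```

(7, 6, 1)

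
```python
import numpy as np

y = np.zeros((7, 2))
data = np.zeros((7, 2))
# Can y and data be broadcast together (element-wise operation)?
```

Yes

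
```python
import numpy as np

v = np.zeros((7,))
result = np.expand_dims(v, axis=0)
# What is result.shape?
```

(1, 7)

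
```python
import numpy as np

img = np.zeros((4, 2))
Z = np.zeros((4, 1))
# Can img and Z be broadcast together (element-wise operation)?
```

Yes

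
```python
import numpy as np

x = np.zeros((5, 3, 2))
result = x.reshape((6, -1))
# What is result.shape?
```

(6, 5)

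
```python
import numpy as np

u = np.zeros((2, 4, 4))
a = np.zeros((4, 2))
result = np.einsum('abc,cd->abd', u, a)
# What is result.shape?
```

(2, 4, 2)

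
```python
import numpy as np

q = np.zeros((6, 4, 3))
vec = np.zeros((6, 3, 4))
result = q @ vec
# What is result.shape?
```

(6, 4, 4)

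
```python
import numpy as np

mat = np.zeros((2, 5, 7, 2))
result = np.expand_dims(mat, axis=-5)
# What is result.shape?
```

(1, 2, 5, 7, 2)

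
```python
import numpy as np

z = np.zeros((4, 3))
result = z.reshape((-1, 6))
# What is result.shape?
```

(2, 6)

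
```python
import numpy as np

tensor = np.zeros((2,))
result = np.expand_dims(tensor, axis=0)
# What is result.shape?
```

(1, 2)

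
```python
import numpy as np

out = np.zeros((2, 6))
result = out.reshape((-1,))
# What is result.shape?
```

(12,)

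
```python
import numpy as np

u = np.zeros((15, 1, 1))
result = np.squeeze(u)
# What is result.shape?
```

(15,)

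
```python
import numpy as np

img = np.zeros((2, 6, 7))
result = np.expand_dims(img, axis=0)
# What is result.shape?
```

(1, 2, 6, 7)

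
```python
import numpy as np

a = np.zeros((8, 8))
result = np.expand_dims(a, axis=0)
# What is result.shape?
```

(1, 8, 8)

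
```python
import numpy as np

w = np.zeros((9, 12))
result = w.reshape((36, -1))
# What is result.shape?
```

(36, 3)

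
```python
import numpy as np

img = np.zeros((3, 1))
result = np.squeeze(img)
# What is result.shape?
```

(3,)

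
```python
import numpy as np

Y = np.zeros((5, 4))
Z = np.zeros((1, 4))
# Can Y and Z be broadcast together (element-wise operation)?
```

Yes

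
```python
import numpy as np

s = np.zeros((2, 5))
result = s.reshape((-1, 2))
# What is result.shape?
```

(5, 2)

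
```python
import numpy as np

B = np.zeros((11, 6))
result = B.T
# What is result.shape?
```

(6, 11)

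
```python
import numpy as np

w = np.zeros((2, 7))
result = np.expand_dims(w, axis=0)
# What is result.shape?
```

(1, 2, 7)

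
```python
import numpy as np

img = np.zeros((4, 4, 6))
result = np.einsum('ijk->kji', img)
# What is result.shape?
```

(6, 4, 4)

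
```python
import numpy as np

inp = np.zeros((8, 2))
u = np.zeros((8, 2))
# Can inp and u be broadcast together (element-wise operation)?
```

Yes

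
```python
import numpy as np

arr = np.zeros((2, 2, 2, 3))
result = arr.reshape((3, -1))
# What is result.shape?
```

(3, 8)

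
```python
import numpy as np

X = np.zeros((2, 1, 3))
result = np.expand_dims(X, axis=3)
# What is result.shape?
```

(2, 1, 3, 1)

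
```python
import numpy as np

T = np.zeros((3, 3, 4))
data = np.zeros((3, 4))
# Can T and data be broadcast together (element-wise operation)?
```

Yes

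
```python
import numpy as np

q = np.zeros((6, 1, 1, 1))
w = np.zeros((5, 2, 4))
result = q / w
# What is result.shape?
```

(6, 5, 2, 4)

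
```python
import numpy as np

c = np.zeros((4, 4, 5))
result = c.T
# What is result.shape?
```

(5, 4, 4)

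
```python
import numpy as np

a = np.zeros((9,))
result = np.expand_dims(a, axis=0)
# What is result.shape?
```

(1, 9)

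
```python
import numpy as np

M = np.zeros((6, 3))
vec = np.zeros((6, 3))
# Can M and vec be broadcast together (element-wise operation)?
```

Yes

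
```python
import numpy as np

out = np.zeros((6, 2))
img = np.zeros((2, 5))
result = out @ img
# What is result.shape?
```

(6, 5)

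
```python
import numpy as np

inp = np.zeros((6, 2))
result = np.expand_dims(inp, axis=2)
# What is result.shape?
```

(6, 2, 1)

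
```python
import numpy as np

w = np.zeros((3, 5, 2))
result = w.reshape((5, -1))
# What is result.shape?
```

(5, 6)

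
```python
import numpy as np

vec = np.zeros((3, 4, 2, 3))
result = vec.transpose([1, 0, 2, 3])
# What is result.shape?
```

(4, 3, 2, 3)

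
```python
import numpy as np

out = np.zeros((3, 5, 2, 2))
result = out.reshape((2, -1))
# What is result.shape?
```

(2, 30)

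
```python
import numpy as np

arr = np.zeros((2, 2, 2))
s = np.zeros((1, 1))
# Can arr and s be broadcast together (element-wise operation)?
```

Yes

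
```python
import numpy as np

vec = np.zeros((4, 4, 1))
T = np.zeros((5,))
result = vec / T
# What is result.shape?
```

(4, 4, 5)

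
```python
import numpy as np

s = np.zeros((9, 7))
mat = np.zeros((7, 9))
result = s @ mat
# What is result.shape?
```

(9, 9)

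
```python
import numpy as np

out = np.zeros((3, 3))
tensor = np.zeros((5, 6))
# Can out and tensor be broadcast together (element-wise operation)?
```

No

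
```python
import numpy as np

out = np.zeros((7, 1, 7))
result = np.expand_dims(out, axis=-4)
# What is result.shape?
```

(1, 7, 1, 7)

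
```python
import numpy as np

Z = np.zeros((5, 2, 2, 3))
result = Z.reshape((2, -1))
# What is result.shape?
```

(2, 30)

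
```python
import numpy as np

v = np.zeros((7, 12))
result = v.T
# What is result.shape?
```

(12, 7)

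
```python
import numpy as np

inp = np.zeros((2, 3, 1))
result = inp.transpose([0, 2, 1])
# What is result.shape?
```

(2, 1, 3)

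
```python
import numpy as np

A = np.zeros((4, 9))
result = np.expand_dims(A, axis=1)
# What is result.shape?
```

(4, 1, 9)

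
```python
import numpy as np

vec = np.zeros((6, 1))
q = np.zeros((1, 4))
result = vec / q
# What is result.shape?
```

(6, 4)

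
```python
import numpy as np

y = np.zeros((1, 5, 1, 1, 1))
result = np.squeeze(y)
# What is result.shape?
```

(5,)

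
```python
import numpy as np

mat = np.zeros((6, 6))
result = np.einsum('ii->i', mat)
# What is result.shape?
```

(6,)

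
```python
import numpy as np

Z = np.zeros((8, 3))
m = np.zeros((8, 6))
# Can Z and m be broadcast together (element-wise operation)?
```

No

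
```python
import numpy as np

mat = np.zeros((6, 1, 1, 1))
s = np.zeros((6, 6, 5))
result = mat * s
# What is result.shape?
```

(6, 6, 6, 5)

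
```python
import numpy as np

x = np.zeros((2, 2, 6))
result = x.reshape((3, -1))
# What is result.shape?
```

(3, 8)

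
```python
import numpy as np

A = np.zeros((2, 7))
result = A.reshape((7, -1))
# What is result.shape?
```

(7, 2)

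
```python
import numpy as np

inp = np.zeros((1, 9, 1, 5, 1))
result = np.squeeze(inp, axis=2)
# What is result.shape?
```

(1, 9, 5, 1)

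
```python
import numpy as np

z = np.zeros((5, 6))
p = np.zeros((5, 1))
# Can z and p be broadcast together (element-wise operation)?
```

Yes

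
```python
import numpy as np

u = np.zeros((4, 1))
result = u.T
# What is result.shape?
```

(1, 4)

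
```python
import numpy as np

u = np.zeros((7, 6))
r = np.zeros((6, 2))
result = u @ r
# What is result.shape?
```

(7, 2)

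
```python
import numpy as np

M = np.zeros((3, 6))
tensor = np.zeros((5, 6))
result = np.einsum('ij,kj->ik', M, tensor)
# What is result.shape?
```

(3, 5)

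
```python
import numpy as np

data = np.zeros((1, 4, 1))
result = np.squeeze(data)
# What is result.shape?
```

(4,)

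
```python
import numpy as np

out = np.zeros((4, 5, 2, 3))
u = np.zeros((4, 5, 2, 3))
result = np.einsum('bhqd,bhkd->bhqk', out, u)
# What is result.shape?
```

(4, 5, 2, 2)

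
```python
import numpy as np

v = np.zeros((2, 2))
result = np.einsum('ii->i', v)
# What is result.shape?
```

(2,)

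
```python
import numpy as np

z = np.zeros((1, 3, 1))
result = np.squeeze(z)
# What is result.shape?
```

(3,)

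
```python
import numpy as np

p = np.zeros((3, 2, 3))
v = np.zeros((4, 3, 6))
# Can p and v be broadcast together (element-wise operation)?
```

No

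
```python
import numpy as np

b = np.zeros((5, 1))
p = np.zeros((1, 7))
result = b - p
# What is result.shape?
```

(5, 7)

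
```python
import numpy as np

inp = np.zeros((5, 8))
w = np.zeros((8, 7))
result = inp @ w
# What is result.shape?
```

(5, 7)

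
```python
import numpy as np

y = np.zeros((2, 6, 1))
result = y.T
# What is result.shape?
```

(1, 6, 2)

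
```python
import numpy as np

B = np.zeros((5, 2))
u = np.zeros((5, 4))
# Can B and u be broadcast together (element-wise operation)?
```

No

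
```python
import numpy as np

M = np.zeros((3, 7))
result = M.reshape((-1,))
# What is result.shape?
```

(21,)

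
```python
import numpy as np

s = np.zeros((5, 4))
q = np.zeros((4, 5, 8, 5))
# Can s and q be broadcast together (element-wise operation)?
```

No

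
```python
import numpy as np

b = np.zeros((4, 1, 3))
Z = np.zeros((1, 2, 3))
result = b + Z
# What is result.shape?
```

(4, 2, 3)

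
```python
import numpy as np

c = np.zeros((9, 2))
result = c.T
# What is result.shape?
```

(2, 9)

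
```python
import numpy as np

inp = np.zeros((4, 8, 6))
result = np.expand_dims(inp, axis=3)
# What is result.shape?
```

(4, 8, 6, 1)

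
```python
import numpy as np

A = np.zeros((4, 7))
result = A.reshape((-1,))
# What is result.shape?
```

(28,)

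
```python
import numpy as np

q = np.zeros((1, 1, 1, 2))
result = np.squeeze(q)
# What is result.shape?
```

(2,)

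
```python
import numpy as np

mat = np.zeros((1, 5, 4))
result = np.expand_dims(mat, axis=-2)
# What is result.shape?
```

(1, 5, 1, 4)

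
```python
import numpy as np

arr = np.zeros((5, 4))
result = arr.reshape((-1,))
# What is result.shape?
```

(20,)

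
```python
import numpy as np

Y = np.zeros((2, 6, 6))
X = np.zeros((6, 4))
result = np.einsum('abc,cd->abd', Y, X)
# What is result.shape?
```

(2, 6, 4)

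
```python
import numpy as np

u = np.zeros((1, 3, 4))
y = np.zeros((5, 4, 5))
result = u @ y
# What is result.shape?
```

(5, 3, 5)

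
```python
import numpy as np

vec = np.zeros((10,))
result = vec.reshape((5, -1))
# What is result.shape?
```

(5, 2)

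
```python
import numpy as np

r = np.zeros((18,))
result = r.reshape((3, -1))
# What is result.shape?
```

(3, 6)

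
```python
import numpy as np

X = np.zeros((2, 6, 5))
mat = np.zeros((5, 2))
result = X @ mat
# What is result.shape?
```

(2, 6, 2)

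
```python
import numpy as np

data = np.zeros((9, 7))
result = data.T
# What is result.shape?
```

(7, 9)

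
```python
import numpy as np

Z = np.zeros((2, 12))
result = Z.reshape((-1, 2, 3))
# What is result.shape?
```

(4, 2, 3)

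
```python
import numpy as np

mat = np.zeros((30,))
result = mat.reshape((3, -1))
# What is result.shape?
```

(3, 10)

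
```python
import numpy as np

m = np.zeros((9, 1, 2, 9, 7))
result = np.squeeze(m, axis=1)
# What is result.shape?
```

(9, 2, 9, 7)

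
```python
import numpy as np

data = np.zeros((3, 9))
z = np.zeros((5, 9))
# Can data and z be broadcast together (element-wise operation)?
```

No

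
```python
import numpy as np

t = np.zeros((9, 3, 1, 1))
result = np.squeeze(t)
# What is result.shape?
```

(9, 3)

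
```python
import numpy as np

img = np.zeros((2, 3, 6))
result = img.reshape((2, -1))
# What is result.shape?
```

(2, 18)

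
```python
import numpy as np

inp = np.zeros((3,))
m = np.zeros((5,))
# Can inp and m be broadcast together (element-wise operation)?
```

No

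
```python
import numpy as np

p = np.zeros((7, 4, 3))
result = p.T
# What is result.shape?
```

(3, 4, 7)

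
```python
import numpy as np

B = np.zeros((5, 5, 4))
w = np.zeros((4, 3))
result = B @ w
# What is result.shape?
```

(5, 5, 3)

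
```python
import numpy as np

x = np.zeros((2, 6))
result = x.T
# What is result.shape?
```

(6, 2)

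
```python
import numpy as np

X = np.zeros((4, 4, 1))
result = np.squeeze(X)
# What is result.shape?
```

(4, 4)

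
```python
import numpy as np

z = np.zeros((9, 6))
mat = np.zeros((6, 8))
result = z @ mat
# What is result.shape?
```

(9, 8)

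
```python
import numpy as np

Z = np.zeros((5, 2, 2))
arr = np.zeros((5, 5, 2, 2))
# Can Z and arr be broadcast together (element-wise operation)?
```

Yes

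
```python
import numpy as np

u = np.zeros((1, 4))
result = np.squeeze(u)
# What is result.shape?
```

(4,)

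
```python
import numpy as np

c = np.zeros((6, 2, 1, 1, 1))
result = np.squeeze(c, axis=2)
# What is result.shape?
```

(6, 2, 1, 1)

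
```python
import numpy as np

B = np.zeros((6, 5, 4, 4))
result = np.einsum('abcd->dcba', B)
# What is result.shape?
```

(4, 4, 5, 6)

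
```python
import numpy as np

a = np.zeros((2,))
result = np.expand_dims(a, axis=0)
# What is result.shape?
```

(1, 2)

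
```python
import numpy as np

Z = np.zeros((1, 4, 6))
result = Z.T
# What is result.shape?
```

(6, 4, 1)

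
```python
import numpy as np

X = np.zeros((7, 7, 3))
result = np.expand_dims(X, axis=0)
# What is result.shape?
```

(1, 7, 7, 3)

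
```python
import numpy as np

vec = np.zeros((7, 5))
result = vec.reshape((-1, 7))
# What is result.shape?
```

(5, 7)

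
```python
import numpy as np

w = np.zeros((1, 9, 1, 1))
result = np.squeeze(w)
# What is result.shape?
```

(9,)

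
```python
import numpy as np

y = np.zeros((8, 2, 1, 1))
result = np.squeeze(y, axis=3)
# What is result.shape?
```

(8, 2, 1)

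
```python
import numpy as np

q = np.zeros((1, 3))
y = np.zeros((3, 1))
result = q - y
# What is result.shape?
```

(3, 3)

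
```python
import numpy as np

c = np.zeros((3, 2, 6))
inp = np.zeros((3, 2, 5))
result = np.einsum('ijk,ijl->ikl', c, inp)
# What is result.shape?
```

(3, 6, 5)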